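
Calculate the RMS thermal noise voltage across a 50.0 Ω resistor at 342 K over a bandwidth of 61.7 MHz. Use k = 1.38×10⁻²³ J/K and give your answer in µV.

V_n = √(4kTRB)
4kTRB = 4 × 1.38×10⁻²³ × 342 × 5.00×10¹ × 6.17×10⁷ = 5.82×10⁻¹¹ V²
V_n = √(5.82×10⁻¹¹) = 7.63×10⁻⁶ V = 7.63 µV

7.63 µV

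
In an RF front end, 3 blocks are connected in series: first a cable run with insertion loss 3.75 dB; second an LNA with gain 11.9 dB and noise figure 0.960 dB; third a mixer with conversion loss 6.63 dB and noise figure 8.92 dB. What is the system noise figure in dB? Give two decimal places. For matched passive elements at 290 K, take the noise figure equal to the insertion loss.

Convert to linear (a loss of L dB is a gain of −L dB): F_i = 10^(NF_i/10), G_i = 10^(G_i,dB/10)
  Stage 1: F_1 = 10^(3.75/10) = 2.371, G_1 = 10^(−3.75/10) = 0.4217
  Stage 2: F_2 = 10^(0.960/10) = 1.247, G_2 = 10^(11.9/10) = 15.49
  Stage 3: F_3 = 10^(8.92/10) = 7.798, G_3 = 10^(−6.63/10) = 0.2173
Friis cascade:
  F = 2.371 + (1.247 − 1)/0.4217 + (7.798 − 1)/6.531 = 3.999
NF = 10 log₁₀(3.999) = 6.02 dB

6.02 dB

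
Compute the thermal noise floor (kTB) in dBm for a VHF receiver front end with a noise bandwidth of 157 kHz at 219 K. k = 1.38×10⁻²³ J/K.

−123.2 dBm

P_n = kTB = 1.38×10⁻²³ × 219 × 1.57×10⁵ = 4.74×10⁻¹⁶ W
In dBm: 10 log₁₀(4.74×10⁻¹⁶ / 10⁻³) = −123.2 dBm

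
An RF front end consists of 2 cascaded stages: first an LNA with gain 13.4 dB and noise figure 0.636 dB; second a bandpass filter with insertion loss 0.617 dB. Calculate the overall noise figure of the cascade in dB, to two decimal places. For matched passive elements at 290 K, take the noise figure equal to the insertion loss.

0.66 dB

Convert to linear (a loss of L dB is a gain of −L dB): F_i = 10^(NF_i/10), G_i = 10^(G_i,dB/10)
  Stage 1: F_1 = 10^(0.636/10) = 1.158, G_1 = 10^(13.4/10) = 21.88
  Stage 2: F_2 = 10^(0.617/10) = 1.153, G_2 = 10^(−0.617/10) = 0.8676
Friis cascade:
  F = 1.158 + (1.153 − 1)/21.88 = 1.165
NF = 10 log₁₀(1.165) = 0.66 dB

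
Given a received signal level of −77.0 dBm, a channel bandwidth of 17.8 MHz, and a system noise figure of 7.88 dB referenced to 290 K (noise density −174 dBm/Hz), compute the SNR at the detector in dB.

Noise floor: N = −174 + 10 log₁₀(B) + NF
10 log₁₀(1.78×10⁷) = 72.5 dB
N = −174 + 72.5 + 7.88 = −93.62 dBm
SNR = P_sig − N = −77.0 − (−93.62) = 16.62 dB → 16.6 dB

16.6 dB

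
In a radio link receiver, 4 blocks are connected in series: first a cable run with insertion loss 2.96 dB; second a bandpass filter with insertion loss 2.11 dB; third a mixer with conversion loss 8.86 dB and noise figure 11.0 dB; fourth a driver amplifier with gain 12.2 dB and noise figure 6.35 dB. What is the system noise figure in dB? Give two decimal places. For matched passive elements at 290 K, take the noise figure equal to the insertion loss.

20.88 dB

Convert to linear (a loss of L dB is a gain of −L dB): F_i = 10^(NF_i/10), G_i = 10^(G_i,dB/10)
  Stage 1: F_1 = 10^(2.96/10) = 1.977, G_1 = 10^(−2.96/10) = 0.5058
  Stage 2: F_2 = 10^(2.11/10) = 1.626, G_2 = 10^(−2.11/10) = 0.6152
  Stage 3: F_3 = 10^(11.0/10) = 12.59, G_3 = 10^(−8.86/10) = 0.1300
  Stage 4: F_4 = 10^(6.35/10) = 4.315, G_4 = 10^(12.2/10) = 16.60
Friis cascade:
  F = 1.977 + (1.626 − 1)/0.5058 + (12.59 − 1)/0.3112 + (4.315 − 1)/0.04046 = 122.4
NF = 10 log₁₀(122.4) = 20.88 dB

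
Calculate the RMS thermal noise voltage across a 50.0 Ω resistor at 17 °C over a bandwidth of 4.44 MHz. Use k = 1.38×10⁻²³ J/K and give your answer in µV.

T = 17 °C + 273.15 = 290.15 K
V_n = √(4kTRB)
4kTRB = 4 × 1.38×10⁻²³ × 290.15 × 5.00×10¹ × 4.44×10⁶ = 3.56×10⁻¹² V²
V_n = √(3.56×10⁻¹²) = 1.89×10⁻⁶ V = 1.89 µV

1.89 µV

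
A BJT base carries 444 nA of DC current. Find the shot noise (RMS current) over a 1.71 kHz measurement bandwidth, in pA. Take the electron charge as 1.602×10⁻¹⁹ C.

I_n = √(2qI·B)
2qI·B = 2 × 1.602×10⁻¹⁹ × 4.44×10⁻⁷ × 1.71×10³ = 2.43×10⁻²² A²
I_n = √(2.43×10⁻²²) = 1.56×10⁻¹¹ A = 15.6 pA

15.6 pA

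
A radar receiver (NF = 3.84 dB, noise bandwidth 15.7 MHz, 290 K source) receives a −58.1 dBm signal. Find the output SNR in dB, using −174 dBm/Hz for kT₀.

40.1 dB

Noise floor: N = −174 + 10 log₁₀(B) + NF
10 log₁₀(1.57×10⁷) = 71.96 dB
N = −174 + 71.96 + 3.84 = −98.20 dBm
SNR = P_sig − N = −58.1 − (−98.20) = 40.10 dB → 40.1 dB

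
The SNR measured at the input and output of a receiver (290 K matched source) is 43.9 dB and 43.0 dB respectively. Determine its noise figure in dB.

0.9 dB

NF (dB) = SNR_in(dB) − SNR_out(dB) when the source is at T₀
NF = 43.9 − 43.0 = 0.9 dB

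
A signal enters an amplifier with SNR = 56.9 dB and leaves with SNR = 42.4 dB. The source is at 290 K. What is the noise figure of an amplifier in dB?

NF (dB) = SNR_in(dB) − SNR_out(dB) when the source is at T₀
NF = 56.9 − 42.4 = 14.5 dB

14.5 dB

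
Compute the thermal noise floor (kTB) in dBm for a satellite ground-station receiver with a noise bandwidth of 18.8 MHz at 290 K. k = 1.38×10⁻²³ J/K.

−101.2 dBm

P_n = kTB = 1.38×10⁻²³ × 290 × 1.88×10⁷ = 7.52×10⁻¹⁴ W
In dBm: 10 log₁₀(7.52×10⁻¹⁴ / 10⁻³) = −101.2 dBm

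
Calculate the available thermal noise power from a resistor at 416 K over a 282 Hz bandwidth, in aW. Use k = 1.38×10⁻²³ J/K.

1.62 aW

P_n = kTB = 1.38×10⁻²³ × 416 × 2.82×10² = 1.62×10⁻¹⁸ W = 1.62 aW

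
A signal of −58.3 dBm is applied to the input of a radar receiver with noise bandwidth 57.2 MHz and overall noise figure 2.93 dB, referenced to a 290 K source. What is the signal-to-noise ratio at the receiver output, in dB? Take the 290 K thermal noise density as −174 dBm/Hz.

35.2 dB

Noise floor: N = −174 + 10 log₁₀(B) + NF
10 log₁₀(5.72×10⁷) = 77.57 dB
N = −174 + 77.57 + 2.93 = −93.50 dBm
SNR = P_sig − N = −58.3 − (−93.50) = 35.20 dB → 35.2 dB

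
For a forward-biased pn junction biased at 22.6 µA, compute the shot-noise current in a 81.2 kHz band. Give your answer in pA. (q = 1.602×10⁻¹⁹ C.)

I_n = √(2qI·B)
2qI·B = 2 × 1.602×10⁻¹⁹ × 2.26×10⁻⁵ × 8.12×10⁴ = 5.88×10⁻¹⁹ A²
I_n = √(5.88×10⁻¹⁹) = 7.67×10⁻¹⁰ A = 767 pA

767 pA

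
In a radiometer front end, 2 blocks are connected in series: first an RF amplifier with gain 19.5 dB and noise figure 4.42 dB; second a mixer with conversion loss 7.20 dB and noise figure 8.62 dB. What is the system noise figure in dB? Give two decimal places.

Convert to linear (a loss of L dB is a gain of −L dB): F_i = 10^(NF_i/10), G_i = 10^(G_i,dB/10)
  Stage 1: F_1 = 10^(4.42/10) = 2.767, G_1 = 10^(19.5/10) = 89.13
  Stage 2: F_2 = 10^(8.62/10) = 7.278, G_2 = 10^(−7.20/10) = 0.1905
Friis cascade:
  F = 2.767 + (7.278 − 1)/89.13 = 2.837
NF = 10 log₁₀(2.837) = 4.53 dB

4.53 dB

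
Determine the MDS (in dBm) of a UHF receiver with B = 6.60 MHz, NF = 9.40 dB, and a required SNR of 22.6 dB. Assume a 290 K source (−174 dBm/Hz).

−73.8 dBm

Sensitivity = −174 + 10 log₁₀(B) + NF + SNR_min
= −174 + 68.2 + 9.40 + 22.6
= −73.80 dBm → −73.8 dBm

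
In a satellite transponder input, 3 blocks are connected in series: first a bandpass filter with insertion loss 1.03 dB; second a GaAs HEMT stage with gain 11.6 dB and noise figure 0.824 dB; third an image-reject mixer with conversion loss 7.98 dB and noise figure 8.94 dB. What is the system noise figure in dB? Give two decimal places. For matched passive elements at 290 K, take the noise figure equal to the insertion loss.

Convert to linear (a loss of L dB is a gain of −L dB): F_i = 10^(NF_i/10), G_i = 10^(G_i,dB/10)
  Stage 1: F_1 = 10^(1.03/10) = 1.268, G_1 = 10^(−1.03/10) = 0.7889
  Stage 2: F_2 = 10^(0.824/10) = 1.209, G_2 = 10^(11.6/10) = 14.45
  Stage 3: F_3 = 10^(8.94/10) = 7.834, G_3 = 10^(−7.98/10) = 0.1592
Friis cascade:
  F = 1.268 + (1.209 − 1)/0.7889 + (7.834 − 1)/11.40 = 2.132
NF = 10 log₁₀(2.132) = 3.29 dB

3.29 dB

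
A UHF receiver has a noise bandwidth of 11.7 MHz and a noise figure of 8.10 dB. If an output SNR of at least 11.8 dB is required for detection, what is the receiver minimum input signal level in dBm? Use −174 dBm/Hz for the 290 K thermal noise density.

Sensitivity = −174 + 10 log₁₀(B) + NF + SNR_min
= −174 + 70.68 + 8.10 + 11.8
= −83.42 dBm → −83.4 dBm

−83.4 dBm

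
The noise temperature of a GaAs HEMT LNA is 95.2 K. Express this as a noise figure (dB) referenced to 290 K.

F = 1 + T_e/T₀ = 1 + 95.2/290 = 1.32828
NF = 10 log₁₀(1.32828) = 1.23 dB

1.23 dB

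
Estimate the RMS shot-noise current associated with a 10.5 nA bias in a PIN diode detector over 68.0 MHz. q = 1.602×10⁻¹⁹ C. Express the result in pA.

I_n = √(2qI·B)
2qI·B = 2 × 1.602×10⁻¹⁹ × 1.05×10⁻⁸ × 6.80×10⁷ = 2.29×10⁻¹⁹ A²
I_n = √(2.29×10⁻¹⁹) = 4.78×10⁻¹⁰ A = 478 pA

478 pA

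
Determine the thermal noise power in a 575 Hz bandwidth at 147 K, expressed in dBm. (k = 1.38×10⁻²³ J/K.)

P_n = kTB = 1.38×10⁻²³ × 147 × 5.75×10² = 1.17×10⁻¹⁸ W
In dBm: 10 log₁₀(1.17×10⁻¹⁸ / 10⁻³) = −149.3 dBm

−149.3 dBm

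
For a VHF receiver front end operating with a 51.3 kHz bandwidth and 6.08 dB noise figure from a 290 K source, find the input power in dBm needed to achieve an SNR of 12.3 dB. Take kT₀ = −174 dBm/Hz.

Sensitivity = −174 + 10 log₁₀(B) + NF + SNR_min
= −174 + 47.1 + 6.08 + 12.3
= −108.52 dBm → −108.5 dBm

−108.5 dBm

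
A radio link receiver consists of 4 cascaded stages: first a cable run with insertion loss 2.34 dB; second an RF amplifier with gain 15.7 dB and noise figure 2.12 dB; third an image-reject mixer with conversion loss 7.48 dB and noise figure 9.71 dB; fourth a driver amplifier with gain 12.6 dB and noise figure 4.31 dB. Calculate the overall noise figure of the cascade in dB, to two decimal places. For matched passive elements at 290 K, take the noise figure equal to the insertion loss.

Convert to linear (a loss of L dB is a gain of −L dB): F_i = 10^(NF_i/10), G_i = 10^(G_i,dB/10)
  Stage 1: F_1 = 10^(2.34/10) = 1.714, G_1 = 10^(−2.34/10) = 0.5834
  Stage 2: F_2 = 10^(2.12/10) = 1.629, G_2 = 10^(15.7/10) = 37.15
  Stage 3: F_3 = 10^(9.71/10) = 9.354, G_3 = 10^(−7.48/10) = 0.1786
  Stage 4: F_4 = 10^(4.31/10) = 2.698, G_4 = 10^(12.6/10) = 18.20
Friis cascade:
  F = 1.714 + (1.629 − 1)/0.5834 + (9.354 − 1)/21.68 + (2.698 − 1)/3.873 = 3.616
NF = 10 log₁₀(3.616) = 5.58 dB

5.58 dB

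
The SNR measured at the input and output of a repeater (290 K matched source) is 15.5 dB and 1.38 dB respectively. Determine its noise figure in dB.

14.12 dB

NF (dB) = SNR_in(dB) − SNR_out(dB) when the source is at T₀
NF = 15.5 − 1.38 = 14.12 dB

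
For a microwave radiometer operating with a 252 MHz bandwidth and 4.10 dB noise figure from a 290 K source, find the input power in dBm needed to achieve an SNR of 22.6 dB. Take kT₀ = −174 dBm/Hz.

−63.3 dBm

Sensitivity = −174 + 10 log₁₀(B) + NF + SNR_min
= −174 + 84.01 + 4.10 + 22.6
= −63.29 dBm → −63.3 dBm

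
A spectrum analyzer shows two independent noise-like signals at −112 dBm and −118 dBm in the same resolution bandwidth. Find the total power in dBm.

−111.0 dBm

Convert to linear, add, convert back:
P₁ = 6.31×10⁻¹⁵ W, P₂ = 1.58×10⁻¹⁵ W
P_tot = 7.89×10⁻¹⁵ W → 10 log₁₀(P_tot / 10⁻³) = −111.0 dBm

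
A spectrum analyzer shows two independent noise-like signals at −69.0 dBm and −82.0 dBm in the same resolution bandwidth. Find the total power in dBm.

−68.8 dBm

Convert to linear, add, convert back:
P₁ = 1.26×10⁻¹⁰ W, P₂ = 6.31×10⁻¹² W
P_tot = 1.32×10⁻¹⁰ W → 10 log₁₀(P_tot / 10⁻³) = −68.8 dBm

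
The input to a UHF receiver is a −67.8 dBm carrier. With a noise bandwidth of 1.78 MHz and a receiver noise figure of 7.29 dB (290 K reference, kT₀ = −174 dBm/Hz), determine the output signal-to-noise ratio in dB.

Noise floor: N = −174 + 10 log₁₀(B) + NF
10 log₁₀(1.78×10⁶) = 62.5 dB
N = −174 + 62.5 + 7.29 = −104.21 dBm
SNR = P_sig − N = −67.8 − (−104.21) = 36.41 dB → 36.4 dB

36.4 dB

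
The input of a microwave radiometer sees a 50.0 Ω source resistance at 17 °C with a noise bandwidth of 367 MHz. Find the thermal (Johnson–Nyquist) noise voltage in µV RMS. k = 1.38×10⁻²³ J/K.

17.1 µV

T = 17 °C + 273.15 = 290.15 K
V_n = √(4kTRB)
4kTRB = 4 × 1.38×10⁻²³ × 290.15 × 5.00×10¹ × 3.67×10⁸ = 2.94×10⁻¹⁰ V²
V_n = √(2.94×10⁻¹⁰) = 1.71×10⁻⁵ V = 17.1 µV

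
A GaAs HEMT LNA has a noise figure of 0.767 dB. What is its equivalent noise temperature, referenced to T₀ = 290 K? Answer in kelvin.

F = 10^(0.767/10) = 1.19316
T_e = (F − 1)·T₀ = (1.19316 − 1) × 290 = 56.0 K

56.0 K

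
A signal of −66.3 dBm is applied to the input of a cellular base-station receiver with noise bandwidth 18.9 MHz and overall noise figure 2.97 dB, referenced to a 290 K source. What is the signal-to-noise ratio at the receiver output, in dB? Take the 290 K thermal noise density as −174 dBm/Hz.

32.0 dB

Noise floor: N = −174 + 10 log₁₀(B) + NF
10 log₁₀(1.89×10⁷) = 72.76 dB
N = −174 + 72.76 + 2.97 = −98.27 dBm
SNR = P_sig − N = −66.3 − (−98.27) = 31.97 dB → 32.0 dB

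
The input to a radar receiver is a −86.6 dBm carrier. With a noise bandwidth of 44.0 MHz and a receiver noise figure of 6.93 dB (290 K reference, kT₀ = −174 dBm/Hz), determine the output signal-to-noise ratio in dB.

Noise floor: N = −174 + 10 log₁₀(B) + NF
10 log₁₀(4.40×10⁷) = 76.43 dB
N = −174 + 76.43 + 6.93 = −90.64 dBm
SNR = P_sig − N = −86.6 − (−90.64) = 4.04 dB → 4.0 dB

4.0 dB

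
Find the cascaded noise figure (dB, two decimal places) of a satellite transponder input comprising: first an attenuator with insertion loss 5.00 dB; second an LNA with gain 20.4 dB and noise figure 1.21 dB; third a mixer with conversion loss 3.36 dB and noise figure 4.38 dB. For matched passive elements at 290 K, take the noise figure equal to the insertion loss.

6.26 dB

Convert to linear (a loss of L dB is a gain of −L dB): F_i = 10^(NF_i/10), G_i = 10^(G_i,dB/10)
  Stage 1: F_1 = 10^(5.00/10) = 3.162, G_1 = 10^(−5.00/10) = 0.3162
  Stage 2: F_2 = 10^(1.21/10) = 1.321, G_2 = 10^(20.4/10) = 109.6
  Stage 3: F_3 = 10^(4.38/10) = 2.742, G_3 = 10^(−3.36/10) = 0.4613
Friis cascade:
  F = 3.162 + (1.321 − 1)/0.3162 + (2.742 − 1)/34.67 = 4.229
NF = 10 log₁₀(4.229) = 6.26 dB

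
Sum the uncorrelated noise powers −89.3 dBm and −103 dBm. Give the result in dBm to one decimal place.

Convert to linear, add, convert back:
P₁ = 1.17×10⁻¹² W, P₂ = 5.01×10⁻¹⁴ W
P_tot = 1.23×10⁻¹² W → 10 log₁₀(P_tot / 10⁻³) = −89.1 dBm

−89.1 dBm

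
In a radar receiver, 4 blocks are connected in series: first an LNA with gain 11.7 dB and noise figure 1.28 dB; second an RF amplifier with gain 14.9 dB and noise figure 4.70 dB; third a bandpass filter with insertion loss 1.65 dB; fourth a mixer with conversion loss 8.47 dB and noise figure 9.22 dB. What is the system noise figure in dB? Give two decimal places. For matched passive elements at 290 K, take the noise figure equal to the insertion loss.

Convert to linear (a loss of L dB is a gain of −L dB): F_i = 10^(NF_i/10), G_i = 10^(G_i,dB/10)
  Stage 1: F_1 = 10^(1.28/10) = 1.343, G_1 = 10^(11.7/10) = 14.79
  Stage 2: F_2 = 10^(4.70/10) = 2.951, G_2 = 10^(14.9/10) = 30.90
  Stage 3: F_3 = 10^(1.65/10) = 1.462, G_3 = 10^(−1.65/10) = 0.6839
  Stage 4: F_4 = 10^(9.22/10) = 8.356, G_4 = 10^(−8.47/10) = 0.1422
Friis cascade:
  F = 1.343 + (2.951 − 1)/14.79 + (1.462 − 1)/457.1 + (8.356 − 1)/312.6 = 1.499
NF = 10 log₁₀(1.499) = 1.76 dB

1.76 dB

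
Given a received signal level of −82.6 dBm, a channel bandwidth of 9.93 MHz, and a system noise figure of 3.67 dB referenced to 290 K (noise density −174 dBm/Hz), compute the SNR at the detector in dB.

Noise floor: N = −174 + 10 log₁₀(B) + NF
10 log₁₀(9.93×10⁶) = 69.97 dB
N = −174 + 69.97 + 3.67 = −100.36 dBm
SNR = P_sig − N = −82.6 − (−100.36) = 17.76 dB → 17.8 dB

17.8 dB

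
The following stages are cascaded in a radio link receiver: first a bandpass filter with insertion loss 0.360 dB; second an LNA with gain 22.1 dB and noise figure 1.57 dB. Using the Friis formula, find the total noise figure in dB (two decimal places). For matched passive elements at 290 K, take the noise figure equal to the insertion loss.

1.93 dB

Convert to linear (a loss of L dB is a gain of −L dB): F_i = 10^(NF_i/10), G_i = 10^(G_i,dB/10)
  Stage 1: F_1 = 10^(0.360/10) = 1.086, G_1 = 10^(−0.360/10) = 0.9204
  Stage 2: F_2 = 10^(1.57/10) = 1.435, G_2 = 10^(22.1/10) = 162.2
Friis cascade:
  F = 1.086 + (1.435 − 1)/0.9204 = 1.560
NF = 10 log₁₀(1.560) = 1.93 dB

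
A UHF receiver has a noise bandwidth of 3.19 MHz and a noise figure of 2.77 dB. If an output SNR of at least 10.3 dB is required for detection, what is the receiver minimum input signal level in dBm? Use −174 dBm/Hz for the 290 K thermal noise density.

Sensitivity = −174 + 10 log₁₀(B) + NF + SNR_min
= −174 + 65.04 + 2.77 + 10.3
= −95.89 dBm → −95.9 dBm

−95.9 dBm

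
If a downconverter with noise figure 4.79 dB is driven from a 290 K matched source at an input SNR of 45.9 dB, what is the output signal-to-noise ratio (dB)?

By definition F = SNR_in/SNR_out, so in dB: SNR_out = SNR_in − NF
SNR_out = 45.9 − 4.79 = 41.11 dB

41.11 dB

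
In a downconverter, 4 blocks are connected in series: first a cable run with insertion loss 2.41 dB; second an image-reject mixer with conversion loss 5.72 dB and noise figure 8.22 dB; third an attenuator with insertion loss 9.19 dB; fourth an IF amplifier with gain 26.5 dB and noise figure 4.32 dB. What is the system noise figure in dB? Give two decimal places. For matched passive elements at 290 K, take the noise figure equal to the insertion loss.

21.79 dB

Convert to linear (a loss of L dB is a gain of −L dB): F_i = 10^(NF_i/10), G_i = 10^(G_i,dB/10)
  Stage 1: F_1 = 10^(2.41/10) = 1.742, G_1 = 10^(−2.41/10) = 0.5741
  Stage 2: F_2 = 10^(8.22/10) = 6.637, G_2 = 10^(−5.72/10) = 0.2679
  Stage 3: F_3 = 10^(9.19/10) = 8.299, G_3 = 10^(−9.19/10) = 0.1205
  Stage 4: F_4 = 10^(4.32/10) = 2.704, G_4 = 10^(26.5/10) = 446.7
Friis cascade:
  F = 1.742 + (6.637 − 1)/0.5741 + (8.299 − 1)/0.1538 + (2.704 − 1)/0.01854 = 150.9
NF = 10 log₁₀(150.9) = 21.79 dB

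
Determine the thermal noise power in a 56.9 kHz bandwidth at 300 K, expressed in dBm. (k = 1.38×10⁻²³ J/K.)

−126.3 dBm

P_n = kTB = 1.38×10⁻²³ × 300 × 5.69×10⁴ = 2.36×10⁻¹⁶ W
In dBm: 10 log₁₀(2.36×10⁻¹⁶ / 10⁻³) = −126.3 dBm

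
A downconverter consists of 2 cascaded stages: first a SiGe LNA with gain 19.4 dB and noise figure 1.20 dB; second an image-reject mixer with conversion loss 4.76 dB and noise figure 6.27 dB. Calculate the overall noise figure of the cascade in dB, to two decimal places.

1.32 dB

Convert to linear (a loss of L dB is a gain of −L dB): F_i = 10^(NF_i/10), G_i = 10^(G_i,dB/10)
  Stage 1: F_1 = 10^(1.20/10) = 1.318, G_1 = 10^(19.4/10) = 87.10
  Stage 2: F_2 = 10^(6.27/10) = 4.236, G_2 = 10^(−4.76/10) = 0.3342
Friis cascade:
  F = 1.318 + (4.236 − 1)/87.10 = 1.355
NF = 10 log₁₀(1.355) = 1.32 dB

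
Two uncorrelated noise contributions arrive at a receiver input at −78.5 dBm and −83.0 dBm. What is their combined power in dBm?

Convert to linear, add, convert back:
P₁ = 1.41×10⁻¹¹ W, P₂ = 5.01×10⁻¹² W
P_tot = 1.91×10⁻¹¹ W → 10 log₁₀(P_tot / 10⁻³) = −77.2 dBm

−77.2 dBm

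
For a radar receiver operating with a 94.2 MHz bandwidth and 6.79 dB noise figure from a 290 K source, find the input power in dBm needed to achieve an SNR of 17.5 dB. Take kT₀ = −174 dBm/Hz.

Sensitivity = −174 + 10 log₁₀(B) + NF + SNR_min
= −174 + 79.74 + 6.79 + 17.5
= −69.97 dBm → −70.0 dBm

−70.0 dBm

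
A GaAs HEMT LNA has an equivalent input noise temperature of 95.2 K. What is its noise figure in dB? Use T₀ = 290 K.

1.23 dB

F = 1 + T_e/T₀ = 1 + 95.2/290 = 1.32828
NF = 10 log₁₀(1.32828) = 1.23 dB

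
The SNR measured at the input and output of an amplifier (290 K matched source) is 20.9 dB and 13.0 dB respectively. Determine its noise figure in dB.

NF (dB) = SNR_in(dB) − SNR_out(dB) when the source is at T₀
NF = 20.9 − 13.0 = 7.9 dB

7.9 dB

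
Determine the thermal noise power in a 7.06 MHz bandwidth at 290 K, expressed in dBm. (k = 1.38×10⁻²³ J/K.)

P_n = kTB = 1.38×10⁻²³ × 290 × 7.06×10⁶ = 2.83×10⁻¹⁴ W
In dBm: 10 log₁₀(2.83×10⁻¹⁴ / 10⁻³) = −105.5 dBm

−105.5 dBm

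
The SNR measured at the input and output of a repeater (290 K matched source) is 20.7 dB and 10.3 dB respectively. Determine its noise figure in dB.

NF (dB) = SNR_in(dB) − SNR_out(dB) when the source is at T₀
NF = 20.7 − 10.3 = 10.4 dB

10.4 dB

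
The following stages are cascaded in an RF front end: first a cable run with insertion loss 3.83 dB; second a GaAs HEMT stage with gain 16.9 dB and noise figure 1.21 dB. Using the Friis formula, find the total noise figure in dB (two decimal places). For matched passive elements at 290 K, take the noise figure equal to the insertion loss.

5.04 dB

Convert to linear (a loss of L dB is a gain of −L dB): F_i = 10^(NF_i/10), G_i = 10^(G_i,dB/10)
  Stage 1: F_1 = 10^(3.83/10) = 2.415, G_1 = 10^(−3.83/10) = 0.4140
  Stage 2: F_2 = 10^(1.21/10) = 1.321, G_2 = 10^(16.9/10) = 48.98
Friis cascade:
  F = 2.415 + (1.321 − 1)/0.4140 = 3.192
NF = 10 log₁₀(3.192) = 5.04 dB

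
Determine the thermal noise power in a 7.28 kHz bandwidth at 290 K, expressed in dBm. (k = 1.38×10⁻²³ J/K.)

P_n = kTB = 1.38×10⁻²³ × 290 × 7.28×10³ = 2.91×10⁻¹⁷ W
In dBm: 10 log₁₀(2.91×10⁻¹⁷ / 10⁻³) = −135.4 dBm

−135.4 dBm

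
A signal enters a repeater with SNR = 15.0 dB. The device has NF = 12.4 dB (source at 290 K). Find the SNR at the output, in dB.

2.6 dB

By definition F = SNR_in/SNR_out, so in dB: SNR_out = SNR_in − NF
SNR_out = 15.0 − 12.4 = 2.6 dB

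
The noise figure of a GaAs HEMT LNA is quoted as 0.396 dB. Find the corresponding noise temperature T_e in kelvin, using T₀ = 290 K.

F = 10^(0.396/10) = 1.09547
T_e = (F − 1)·T₀ = (1.09547 − 1) × 290 = 27.7 K

27.7 K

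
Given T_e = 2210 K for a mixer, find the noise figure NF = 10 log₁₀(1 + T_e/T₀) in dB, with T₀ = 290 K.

9.36 dB

F = 1 + T_e/T₀ = 1 + 2210/290 = 8.62069
NF = 10 log₁₀(8.62069) = 9.36 dB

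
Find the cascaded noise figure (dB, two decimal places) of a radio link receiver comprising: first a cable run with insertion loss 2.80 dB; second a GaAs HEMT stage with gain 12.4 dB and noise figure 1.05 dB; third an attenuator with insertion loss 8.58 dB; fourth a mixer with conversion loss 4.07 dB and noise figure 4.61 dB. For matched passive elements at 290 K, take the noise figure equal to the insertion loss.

6.63 dB

Convert to linear (a loss of L dB is a gain of −L dB): F_i = 10^(NF_i/10), G_i = 10^(G_i,dB/10)
  Stage 1: F_1 = 10^(2.80/10) = 1.905, G_1 = 10^(−2.80/10) = 0.5248
  Stage 2: F_2 = 10^(1.05/10) = 1.274, G_2 = 10^(12.4/10) = 17.38
  Stage 3: F_3 = 10^(8.58/10) = 7.211, G_3 = 10^(−8.58/10) = 0.1387
  Stage 4: F_4 = 10^(4.61/10) = 2.891, G_4 = 10^(−4.07/10) = 0.3917
Friis cascade:
  F = 1.905 + (1.274 − 1)/0.5248 + (7.211 − 1)/9.120 + (2.891 − 1)/1.265 = 4.603
NF = 10 log₁₀(4.603) = 6.63 dB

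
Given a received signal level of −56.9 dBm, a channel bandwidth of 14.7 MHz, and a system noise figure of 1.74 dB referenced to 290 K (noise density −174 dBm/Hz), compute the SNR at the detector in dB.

Noise floor: N = −174 + 10 log₁₀(B) + NF
10 log₁₀(1.47×10⁷) = 71.67 dB
N = −174 + 71.67 + 1.74 = −100.59 dBm
SNR = P_sig − N = −56.9 − (−100.59) = 43.69 dB → 43.7 dB

43.7 dB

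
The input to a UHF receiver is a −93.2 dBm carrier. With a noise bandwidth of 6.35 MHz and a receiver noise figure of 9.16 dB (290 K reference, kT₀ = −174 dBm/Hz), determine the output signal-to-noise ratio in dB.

3.6 dB

Noise floor: N = −174 + 10 log₁₀(B) + NF
10 log₁₀(6.35×10⁶) = 68.03 dB
N = −174 + 68.03 + 9.16 = −96.81 dBm
SNR = P_sig − N = −93.2 − (−96.81) = 3.61 dB → 3.6 dB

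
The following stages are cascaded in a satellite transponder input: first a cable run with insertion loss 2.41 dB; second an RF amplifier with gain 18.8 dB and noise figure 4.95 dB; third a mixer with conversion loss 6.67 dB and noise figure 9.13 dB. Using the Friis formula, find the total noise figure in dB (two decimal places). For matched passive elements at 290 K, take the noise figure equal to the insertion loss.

Convert to linear (a loss of L dB is a gain of −L dB): F_i = 10^(NF_i/10), G_i = 10^(G_i,dB/10)
  Stage 1: F_1 = 10^(2.41/10) = 1.742, G_1 = 10^(−2.41/10) = 0.5741
  Stage 2: F_2 = 10^(4.95/10) = 3.126, G_2 = 10^(18.8/10) = 75.86
  Stage 3: F_3 = 10^(9.13/10) = 8.185, G_3 = 10^(−6.67/10) = 0.2153
Friis cascade:
  F = 1.742 + (3.126 − 1)/0.5741 + (8.185 − 1)/43.55 = 5.610
NF = 10 log₁₀(5.610) = 7.49 dB

7.49 dB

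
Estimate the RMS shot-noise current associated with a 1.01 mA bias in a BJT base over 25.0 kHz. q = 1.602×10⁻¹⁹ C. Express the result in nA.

I_n = √(2qI·B)
2qI·B = 2 × 1.602×10⁻¹⁹ × 1.01×10⁻³ × 2.50×10⁴ = 8.09×10⁻¹⁸ A²
I_n = √(8.09×10⁻¹⁸) = 2.84×10⁻⁹ A = 2.84 nA

2.84 nA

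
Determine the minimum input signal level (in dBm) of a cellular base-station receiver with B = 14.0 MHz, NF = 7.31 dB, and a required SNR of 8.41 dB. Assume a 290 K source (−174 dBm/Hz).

Sensitivity = −174 + 10 log₁₀(B) + NF + SNR_min
= −174 + 71.46 + 7.31 + 8.41
= −86.82 dBm → −86.8 dBm

−86.8 dBm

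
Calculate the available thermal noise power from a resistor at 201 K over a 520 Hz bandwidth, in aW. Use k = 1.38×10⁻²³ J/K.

1.44 aW

P_n = kTB = 1.38×10⁻²³ × 201 × 5.20×10² = 1.44×10⁻¹⁸ W = 1.44 aW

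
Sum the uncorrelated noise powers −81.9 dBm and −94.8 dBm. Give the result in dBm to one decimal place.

−81.7 dBm

Convert to linear, add, convert back:
P₁ = 6.46×10⁻¹² W, P₂ = 3.31×10⁻¹³ W
P_tot = 6.79×10⁻¹² W → 10 log₁₀(P_tot / 10⁻³) = −81.7 dBm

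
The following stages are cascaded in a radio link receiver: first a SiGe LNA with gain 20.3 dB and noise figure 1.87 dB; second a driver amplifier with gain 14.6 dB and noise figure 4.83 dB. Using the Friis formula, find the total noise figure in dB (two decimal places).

Convert to linear (a loss of L dB is a gain of −L dB): F_i = 10^(NF_i/10), G_i = 10^(G_i,dB/10)
  Stage 1: F_1 = 10^(1.87/10) = 1.538, G_1 = 10^(20.3/10) = 107.2
  Stage 2: F_2 = 10^(4.83/10) = 3.041, G_2 = 10^(14.6/10) = 28.84
Friis cascade:
  F = 1.538 + (3.041 − 1)/107.2 = 1.557
NF = 10 log₁₀(1.557) = 1.92 dB

1.92 dB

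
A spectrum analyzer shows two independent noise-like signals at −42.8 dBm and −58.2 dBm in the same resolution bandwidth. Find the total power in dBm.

−42.7 dBm

Convert to linear, add, convert back:
P₁ = 5.25×10⁻⁸ W, P₂ = 1.51×10⁻⁹ W
P_tot = 5.40×10⁻⁸ W → 10 log₁₀(P_tot / 10⁻³) = −42.7 dBm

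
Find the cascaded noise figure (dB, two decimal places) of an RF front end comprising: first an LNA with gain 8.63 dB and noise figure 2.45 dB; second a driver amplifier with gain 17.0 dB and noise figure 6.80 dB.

3.57 dB

Convert to linear (a loss of L dB is a gain of −L dB): F_i = 10^(NF_i/10), G_i = 10^(G_i,dB/10)
  Stage 1: F_1 = 10^(2.45/10) = 1.758, G_1 = 10^(8.63/10) = 7.295
  Stage 2: F_2 = 10^(6.80/10) = 4.786, G_2 = 10^(17.0/10) = 50.12
Friis cascade:
  F = 1.758 + (4.786 − 1)/7.295 = 2.277
NF = 10 log₁₀(2.277) = 3.57 dB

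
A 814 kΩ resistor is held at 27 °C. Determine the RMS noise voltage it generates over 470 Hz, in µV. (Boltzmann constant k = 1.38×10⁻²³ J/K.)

T = 27 °C + 273.15 = 300.15 K
V_n = √(4kTRB)
4kTRB = 4 × 1.38×10⁻²³ × 300.15 × 8.14×10⁵ × 4.70×10² = 6.34×10⁻¹² V²
V_n = √(6.34×10⁻¹²) = 2.52×10⁻⁶ V = 2.52 µV

2.52 µV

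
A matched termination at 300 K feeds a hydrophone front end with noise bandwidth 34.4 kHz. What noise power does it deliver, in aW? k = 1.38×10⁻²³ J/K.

P_n = kTB = 1.38×10⁻²³ × 300 × 3.44×10⁴ = 1.42×10⁻¹⁶ W = 142 aW

142 aW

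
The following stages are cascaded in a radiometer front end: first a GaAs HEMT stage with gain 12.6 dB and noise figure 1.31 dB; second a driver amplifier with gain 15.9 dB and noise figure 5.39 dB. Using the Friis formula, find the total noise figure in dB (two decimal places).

1.72 dB

Convert to linear (a loss of L dB is a gain of −L dB): F_i = 10^(NF_i/10), G_i = 10^(G_i,dB/10)
  Stage 1: F_1 = 10^(1.31/10) = 1.352, G_1 = 10^(12.6/10) = 18.20
  Stage 2: F_2 = 10^(5.39/10) = 3.459, G_2 = 10^(15.9/10) = 38.90
Friis cascade:
  F = 1.352 + (3.459 − 1)/18.20 = 1.487
NF = 10 log₁₀(1.487) = 1.72 dB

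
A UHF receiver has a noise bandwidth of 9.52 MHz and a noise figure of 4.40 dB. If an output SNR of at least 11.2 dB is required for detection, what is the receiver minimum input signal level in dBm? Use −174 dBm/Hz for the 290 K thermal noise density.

−88.6 dBm

Sensitivity = −174 + 10 log₁₀(B) + NF + SNR_min
= −174 + 69.79 + 4.40 + 11.2
= −88.61 dBm → −88.6 dBm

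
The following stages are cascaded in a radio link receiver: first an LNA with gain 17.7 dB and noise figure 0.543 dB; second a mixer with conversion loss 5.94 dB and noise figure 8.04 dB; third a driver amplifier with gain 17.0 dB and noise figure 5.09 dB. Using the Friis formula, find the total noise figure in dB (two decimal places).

1.38 dB

Convert to linear (a loss of L dB is a gain of −L dB): F_i = 10^(NF_i/10), G_i = 10^(G_i,dB/10)
  Stage 1: F_1 = 10^(0.543/10) = 1.133, G_1 = 10^(17.7/10) = 58.88
  Stage 2: F_2 = 10^(8.04/10) = 6.368, G_2 = 10^(−5.94/10) = 0.2547
  Stage 3: F_3 = 10^(5.09/10) = 3.228, G_3 = 10^(17.0/10) = 50.12
Friis cascade:
  F = 1.133 + (6.368 − 1)/58.88 + (3.228 − 1)/15.00 = 1.373
NF = 10 log₁₀(1.373) = 1.38 dB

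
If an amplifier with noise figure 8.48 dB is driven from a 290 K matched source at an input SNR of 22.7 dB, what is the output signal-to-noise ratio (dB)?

14.22 dB

By definition F = SNR_in/SNR_out, so in dB: SNR_out = SNR_in − NF
SNR_out = 22.7 − 8.48 = 14.22 dB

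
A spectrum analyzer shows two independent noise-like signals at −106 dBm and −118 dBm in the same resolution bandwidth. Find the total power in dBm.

−105.7 dBm

Convert to linear, add, convert back:
P₁ = 2.51×10⁻¹⁴ W, P₂ = 1.58×10⁻¹⁵ W
P_tot = 2.67×10⁻¹⁴ W → 10 log₁₀(P_tot / 10⁻³) = −105.7 dBm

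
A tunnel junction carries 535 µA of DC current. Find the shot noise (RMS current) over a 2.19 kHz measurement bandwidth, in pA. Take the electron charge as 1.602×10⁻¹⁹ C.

I_n = √(2qI·B)
2qI·B = 2 × 1.602×10⁻¹⁹ × 5.35×10⁻⁴ × 2.19×10³ = 3.75×10⁻¹⁹ A²
I_n = √(3.75×10⁻¹⁹) = 6.13×10⁻¹⁰ A = 613 pA

613 pA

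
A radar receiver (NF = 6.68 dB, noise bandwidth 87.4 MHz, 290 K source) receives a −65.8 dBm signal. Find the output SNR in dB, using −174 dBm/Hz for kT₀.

22.1 dB

Noise floor: N = −174 + 10 log₁₀(B) + NF
10 log₁₀(8.74×10⁷) = 79.42 dB
N = −174 + 79.42 + 6.68 = −87.90 dBm
SNR = P_sig − N = −65.8 − (−87.90) = 22.10 dB → 22.1 dB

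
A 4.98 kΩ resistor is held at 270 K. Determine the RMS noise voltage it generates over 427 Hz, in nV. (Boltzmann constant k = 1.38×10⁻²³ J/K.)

178 nV

V_n = √(4kTRB)
4kTRB = 4 × 1.38×10⁻²³ × 270 × 4.98×10³ × 4.27×10² = 3.17×10⁻¹⁴ V²
V_n = √(3.17×10⁻¹⁴) = 1.78×10⁻⁷ V = 178 nV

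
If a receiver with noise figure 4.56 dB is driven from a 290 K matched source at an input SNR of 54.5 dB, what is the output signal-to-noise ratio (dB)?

By definition F = SNR_in/SNR_out, so in dB: SNR_out = SNR_in − NF
SNR_out = 54.5 − 4.56 = 49.94 dB

49.94 dB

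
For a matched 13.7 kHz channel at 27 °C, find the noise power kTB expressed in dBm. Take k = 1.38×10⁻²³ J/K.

T = 27 °C + 273.15 = 300.15 K
P_n = kTB = 1.38×10⁻²³ × 300.15 × 1.37×10⁴ = 5.67×10⁻¹⁷ W
In dBm: 10 log₁₀(5.67×10⁻¹⁷ / 10⁻³) = −132.5 dBm

−132.5 dBm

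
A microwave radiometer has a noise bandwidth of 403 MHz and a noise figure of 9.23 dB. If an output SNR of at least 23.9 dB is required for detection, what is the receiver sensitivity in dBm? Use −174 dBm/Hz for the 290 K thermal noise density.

Sensitivity = −174 + 10 log₁₀(B) + NF + SNR_min
= −174 + 86.05 + 9.23 + 23.9
= −54.82 dBm → −54.8 dBm

−54.8 dBm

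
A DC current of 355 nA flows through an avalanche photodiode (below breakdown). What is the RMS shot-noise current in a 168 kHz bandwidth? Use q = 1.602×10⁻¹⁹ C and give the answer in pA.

138 pA

I_n = √(2qI·B)
2qI·B = 2 × 1.602×10⁻¹⁹ × 3.55×10⁻⁷ × 1.68×10⁵ = 1.91×10⁻²⁰ A²
I_n = √(1.91×10⁻²⁰) = 1.38×10⁻¹⁰ A = 138 pA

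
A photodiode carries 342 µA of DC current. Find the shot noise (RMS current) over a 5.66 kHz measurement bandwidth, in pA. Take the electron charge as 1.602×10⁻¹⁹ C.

I_n = √(2qI·B)
2qI·B = 2 × 1.602×10⁻¹⁹ × 3.42×10⁻⁴ × 5.66×10³ = 6.20×10⁻¹⁹ A²
I_n = √(6.20×10⁻¹⁹) = 7.88×10⁻¹⁰ A = 788 pA

788 pA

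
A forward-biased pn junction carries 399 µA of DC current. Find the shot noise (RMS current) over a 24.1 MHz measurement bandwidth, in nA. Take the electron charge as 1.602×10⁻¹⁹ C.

55.5 nA

I_n = √(2qI·B)
2qI·B = 2 × 1.602×10⁻¹⁹ × 3.99×10⁻⁴ × 2.41×10⁷ = 3.08×10⁻¹⁵ A²
I_n = √(3.08×10⁻¹⁵) = 5.55×10⁻⁸ A = 55.5 nA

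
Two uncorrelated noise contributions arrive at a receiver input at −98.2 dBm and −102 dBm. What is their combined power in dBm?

Convert to linear, add, convert back:
P₁ = 1.51×10⁻¹³ W, P₂ = 6.31×10⁻¹⁴ W
P_tot = 2.14×10⁻¹³ W → 10 log₁₀(P_tot / 10⁻³) = −96.7 dBm

−96.7 dBm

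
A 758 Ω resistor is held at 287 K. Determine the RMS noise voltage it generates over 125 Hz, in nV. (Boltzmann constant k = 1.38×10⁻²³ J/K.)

V_n = √(4kTRB)
4kTRB = 4 × 1.38×10⁻²³ × 287 × 7.58×10² × 1.25×10² = 1.50×10⁻¹⁵ V²
V_n = √(1.50×10⁻¹⁵) = 3.87×10⁻⁸ V = 38.7 nV

38.7 nV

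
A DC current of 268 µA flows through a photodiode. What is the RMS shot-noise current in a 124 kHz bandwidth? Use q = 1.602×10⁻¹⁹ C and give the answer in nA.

3.26 nA

I_n = √(2qI·B)
2qI·B = 2 × 1.602×10⁻¹⁹ × 2.68×10⁻⁴ × 1.24×10⁵ = 1.06×10⁻¹⁷ A²
I_n = √(1.06×10⁻¹⁷) = 3.26×10⁻⁹ A = 3.26 nA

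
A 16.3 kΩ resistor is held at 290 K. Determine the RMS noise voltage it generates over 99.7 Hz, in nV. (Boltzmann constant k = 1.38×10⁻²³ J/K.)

V_n = √(4kTRB)
4kTRB = 4 × 1.38×10⁻²³ × 290 × 1.63×10⁴ × 9.97×10¹ = 2.60×10⁻¹⁴ V²
V_n = √(2.60×10⁻¹⁴) = 1.61×10⁻⁷ V = 161 nV

161 nV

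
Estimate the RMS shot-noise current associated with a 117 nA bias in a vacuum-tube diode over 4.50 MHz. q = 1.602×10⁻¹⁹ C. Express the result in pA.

411 pA

I_n = √(2qI·B)
2qI·B = 2 × 1.602×10⁻¹⁹ × 1.17×10⁻⁷ × 4.50×10⁶ = 1.69×10⁻¹⁹ A²
I_n = √(1.69×10⁻¹⁹) = 4.11×10⁻¹⁰ A = 411 pA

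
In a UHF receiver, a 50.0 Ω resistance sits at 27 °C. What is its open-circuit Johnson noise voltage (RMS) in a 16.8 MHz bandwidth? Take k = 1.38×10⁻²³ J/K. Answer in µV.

3.73 µV

T = 27 °C + 273.15 = 300.15 K
V_n = √(4kTRB)
4kTRB = 4 × 1.38×10⁻²³ × 300.15 × 5.00×10¹ × 1.68×10⁷ = 1.39×10⁻¹¹ V²
V_n = √(1.39×10⁻¹¹) = 3.73×10⁻⁶ V = 3.73 µV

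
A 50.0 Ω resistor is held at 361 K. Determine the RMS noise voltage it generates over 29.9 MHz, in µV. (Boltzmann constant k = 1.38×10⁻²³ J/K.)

V_n = √(4kTRB)
4kTRB = 4 × 1.38×10⁻²³ × 361 × 5.00×10¹ × 2.99×10⁷ = 2.98×10⁻¹¹ V²
V_n = √(2.98×10⁻¹¹) = 5.46×10⁻⁶ V = 5.46 µV

5.46 µV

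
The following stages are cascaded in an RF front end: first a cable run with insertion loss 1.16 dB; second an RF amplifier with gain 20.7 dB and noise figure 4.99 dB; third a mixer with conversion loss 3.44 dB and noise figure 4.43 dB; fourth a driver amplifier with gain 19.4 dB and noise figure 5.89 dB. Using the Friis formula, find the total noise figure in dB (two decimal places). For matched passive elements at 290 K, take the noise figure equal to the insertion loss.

Convert to linear (a loss of L dB is a gain of −L dB): F_i = 10^(NF_i/10), G_i = 10^(G_i,dB/10)
  Stage 1: F_1 = 10^(1.16/10) = 1.306, G_1 = 10^(−1.16/10) = 0.7656
  Stage 2: F_2 = 10^(4.99/10) = 3.155, G_2 = 10^(20.7/10) = 117.5
  Stage 3: F_3 = 10^(4.43/10) = 2.773, G_3 = 10^(−3.44/10) = 0.4529
  Stage 4: F_4 = 10^(5.89/10) = 3.882, G_4 = 10^(19.4/10) = 87.10
Friis cascade:
  F = 1.306 + (3.155 − 1)/0.7656 + (2.773 − 1)/89.95 + (3.882 − 1)/40.74 = 4.211
NF = 10 log₁₀(4.211) = 6.24 dB

6.24 dB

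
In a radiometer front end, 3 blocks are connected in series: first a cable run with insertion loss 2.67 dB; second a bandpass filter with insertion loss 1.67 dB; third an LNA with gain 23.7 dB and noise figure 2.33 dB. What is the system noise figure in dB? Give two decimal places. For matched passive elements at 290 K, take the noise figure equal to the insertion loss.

6.67 dB

Convert to linear (a loss of L dB is a gain of −L dB): F_i = 10^(NF_i/10), G_i = 10^(G_i,dB/10)
  Stage 1: F_1 = 10^(2.67/10) = 1.849, G_1 = 10^(−2.67/10) = 0.5408
  Stage 2: F_2 = 10^(1.67/10) = 1.469, G_2 = 10^(−1.67/10) = 0.6808
  Stage 3: F_3 = 10^(2.33/10) = 1.710, G_3 = 10^(23.7/10) = 234.4
Friis cascade:
  F = 1.849 + (1.469 − 1)/0.5408 + (1.710 − 1)/0.3681 = 4.645
NF = 10 log₁₀(4.645) = 6.67 dB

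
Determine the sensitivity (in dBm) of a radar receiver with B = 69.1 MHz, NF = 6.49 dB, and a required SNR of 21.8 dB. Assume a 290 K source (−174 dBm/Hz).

Sensitivity = −174 + 10 log₁₀(B) + NF + SNR_min
= −174 + 78.39 + 6.49 + 21.8
= −67.32 dBm → −67.3 dBm

−67.3 dBm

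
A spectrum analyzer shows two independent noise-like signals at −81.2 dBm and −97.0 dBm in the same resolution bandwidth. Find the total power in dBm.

Convert to linear, add, convert back:
P₁ = 7.59×10⁻¹² W, P₂ = 2.00×10⁻¹³ W
P_tot = 7.79×10⁻¹² W → 10 log₁₀(P_tot / 10⁻³) = −81.1 dBm

−81.1 dBm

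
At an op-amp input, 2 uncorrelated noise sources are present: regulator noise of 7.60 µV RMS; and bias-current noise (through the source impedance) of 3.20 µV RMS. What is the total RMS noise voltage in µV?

Uncorrelated sources add in power (mean-square): V_tot = √(ΣV_i²)
V_tot = √[(7.60×10⁻⁶)² + (3.20×10⁻⁶)²] = 8.25×10⁻⁶ V = 8.25 µV

8.25 µV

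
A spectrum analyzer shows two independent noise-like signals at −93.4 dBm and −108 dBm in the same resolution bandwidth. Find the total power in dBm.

−93.3 dBm

Convert to linear, add, convert back:
P₁ = 4.57×10⁻¹³ W, P₂ = 1.58×10⁻¹⁴ W
P_tot = 4.73×10⁻¹³ W → 10 log₁₀(P_tot / 10⁻³) = −93.3 dBm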